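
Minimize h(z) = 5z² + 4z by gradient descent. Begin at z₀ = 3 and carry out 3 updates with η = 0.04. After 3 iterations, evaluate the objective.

1.8967168

h′(z) = 10z + 4
z₁ = 3 − 0.04·34 = 1.64
z₂ = 1.64 − 0.04·20.4 = 0.824
z₃ = 0.824 − 0.04·12.24 = 0.3344
h(0.3344) = 1.8967168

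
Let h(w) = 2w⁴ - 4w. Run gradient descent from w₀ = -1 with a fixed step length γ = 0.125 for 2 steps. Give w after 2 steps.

h′(w) = 8w³ - 4
Step 1: h′(-1) = -12; w₁ = -1 − 0.125·(-12) = 0.5
Step 2: h′(0.5) = -3; w₂ = 0.5 − 0.125·(-3) = 0.875

0.875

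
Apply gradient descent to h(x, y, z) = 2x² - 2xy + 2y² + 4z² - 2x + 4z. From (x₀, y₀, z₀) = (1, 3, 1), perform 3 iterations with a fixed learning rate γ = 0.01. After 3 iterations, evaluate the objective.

∇h = (4x - 2y - 2, -2x + 4y, 8z + 4)
(x₁, y₁, z₁) = (1, 3, 1) − 0.01·(-4, 10, 12) = (1.04, 2.9, 0.88)
(x₂, y₂, z₂) = (1.04, 2.9, 0.88) − 0.01·(-3.64, 9.52, 11.04) = (1.0764, 2.8048, 0.7696)
(x₃, y₃, z₃) = (1.0764, 2.8048, 0.7696) − 0.01·(-3.304, 9.0664, 10.1568) = (1.10944, 2.714136, 0.668032)
h(1.10944, 2.714136, 0.668032) = 13.410755604608

13.410755604608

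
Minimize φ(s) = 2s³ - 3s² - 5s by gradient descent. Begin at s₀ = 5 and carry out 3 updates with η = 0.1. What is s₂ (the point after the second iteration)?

-35.25

φ′(s) = 6s² - 6s - 5
s₁ = 5 − 0.1·115 = -6.5
s₂ = -6.5 − 0.1·287.5 = -35.25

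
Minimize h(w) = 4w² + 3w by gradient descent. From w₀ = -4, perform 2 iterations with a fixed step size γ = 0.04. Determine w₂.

-2.0512

h′(w) = 8w + 3
Step 1: h′(-4) = -29; w₁ = -4 − 0.04·(-29) = -2.84
Step 2: h′(-2.84) = -19.72; w₂ = -2.84 − 0.04·(-19.72) = -2.0512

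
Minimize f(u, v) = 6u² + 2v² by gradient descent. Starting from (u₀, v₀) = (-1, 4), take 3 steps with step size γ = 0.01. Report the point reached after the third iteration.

∇f = (12u, 4v)
Step 1: at (-1, 4), ∇f = (-12, 16) → (-1, 4) − 0.01·(-12, 16) = (-0.88, 3.84)
Step 2: at (-0.88, 3.84), ∇f = (-10.56, 15.36) → (-0.88, 3.84) − 0.01·(-10.56, 15.36) = (-0.7744, 3.6864)
Step 3: at (-0.7744, 3.6864), ∇f = (-9.2928, 14.7456) → (-0.7744, 3.6864) − 0.01·(-9.2928, 14.7456) = (-0.681472, 3.538944)

(-0.681472, 3.538944)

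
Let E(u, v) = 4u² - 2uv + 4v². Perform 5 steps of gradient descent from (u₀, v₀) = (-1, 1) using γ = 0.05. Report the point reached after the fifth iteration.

(-0.03125, 0.03125)

∇E = (8u - 2v, -2u + 8v)
Step 1: at (-1, 1), ∇E = (-10, 10) → (-1, 1) − 0.05·(-10, 10) = (-0.5, 0.5)
Step 2: at (-0.5, 0.5), ∇E = (-5, 5) → (-0.5, 0.5) − 0.05·(-5, 5) = (-0.25, 0.25)
Step 3: at (-0.25, 0.25), ∇E = (-2.5, 2.5) → (-0.25, 0.25) − 0.05·(-2.5, 2.5) = (-0.125, 0.125)
Step 4: at (-0.125, 0.125), ∇E = (-1.25, 1.25) → (-0.125, 0.125) − 0.05·(-1.25, 1.25) = (-0.0625, 0.0625)
Step 5: at (-0.0625, 0.0625), ∇E = (-0.625, 0.625) → (-0.0625, 0.0625) − 0.05·(-0.625, 0.625) = (-0.03125, 0.03125)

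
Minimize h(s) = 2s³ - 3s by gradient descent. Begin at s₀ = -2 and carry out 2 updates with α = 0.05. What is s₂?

-5.69075

h′(s) = 6s² - 3
s₁ = -2 − 0.05·21 = -3.05
s₂ = -3.05 − 0.05·52.815 = -5.69075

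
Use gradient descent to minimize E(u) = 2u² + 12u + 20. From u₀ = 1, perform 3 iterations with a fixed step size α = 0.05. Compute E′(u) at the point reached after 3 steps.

E′(u) = 4u + 12
u₁ = 1 − 0.05·16 = 0.2
u₂ = 0.2 − 0.05·12.8 = -0.44
u₃ = -0.44 − 0.05·10.24 = -0.952
E′(u) at (-0.952) = 8.192

8.192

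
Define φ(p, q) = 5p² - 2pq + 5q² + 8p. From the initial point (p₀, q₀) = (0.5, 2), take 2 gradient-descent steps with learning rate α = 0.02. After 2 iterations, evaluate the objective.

∇φ = (10p - 2q + 8, -2p + 10q)
(p₁, q₁) = (0.5, 2) − 0.02·(9, 19) = (0.32, 1.62)
(p₂, q₂) = (0.32, 1.62) − 0.02·(7.96, 15.56) = (0.1608, 1.3088)
φ(0.1608, 1.3088) = 9.55956032

9.55956032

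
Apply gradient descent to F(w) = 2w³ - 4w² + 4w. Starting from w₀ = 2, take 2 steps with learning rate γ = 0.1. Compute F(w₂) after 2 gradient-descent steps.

F′(w) = 6w² - 8w + 4
Step 1: F′(2) = 12; w₁ = 2 − 0.1·12 = 0.8
Step 2: F′(0.8) = 1.44; w₂ = 0.8 − 0.1·1.44 = 0.656
F(0.656) = 1.467256832

1.467256832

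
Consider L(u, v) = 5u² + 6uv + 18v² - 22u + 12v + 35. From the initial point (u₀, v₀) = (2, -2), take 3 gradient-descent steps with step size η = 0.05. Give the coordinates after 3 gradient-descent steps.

∇L = (10u + 6v - 22, 6u + 36v + 12)
Step 1: at (2, -2), ∇L = (-14, -48) → (2, -2) − 0.05·(-14, -48) = (2.7, 0.4)
Step 2: at (2.7, 0.4), ∇L = (7.4, 42.6) → (2.7, 0.4) − 0.05·(7.4, 42.6) = (2.33, -1.73)
Step 3: at (2.33, -1.73), ∇L = (-9.08, -36.3) → (2.33, -1.73) − 0.05·(-9.08, -36.3) = (2.784, 0.085)

(2.784, 0.085)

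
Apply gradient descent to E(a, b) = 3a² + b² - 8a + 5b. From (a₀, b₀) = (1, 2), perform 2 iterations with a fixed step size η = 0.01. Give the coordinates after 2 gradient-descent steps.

(1.0388, 1.8218)

∇E = (6a - 8, 2b + 5)
Step 1: at (1, 2), ∇E = (-2, 9) → (1, 2) − 0.01·(-2, 9) = (1.02, 1.91)
Step 2: at (1.02, 1.91), ∇E = (-1.88, 8.82) → (1.02, 1.91) − 0.01·(-1.88, 8.82) = (1.0388, 1.8218)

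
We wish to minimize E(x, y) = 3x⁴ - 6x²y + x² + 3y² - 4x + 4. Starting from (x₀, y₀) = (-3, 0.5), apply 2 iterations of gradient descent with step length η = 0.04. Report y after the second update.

24.233504

∇E = (12x³ - 12xy + 2x - 4, -6x² + 6y)
(x₁, y₁) = (-3, 0.5) − 0.04·(-316, -51) = (9.64, 2.54)
(x₂, y₂) = (9.64, 2.54) − 0.04·(10471.548928, -542.3376) = (-409.22195712, 24.233504)
y = 24.233504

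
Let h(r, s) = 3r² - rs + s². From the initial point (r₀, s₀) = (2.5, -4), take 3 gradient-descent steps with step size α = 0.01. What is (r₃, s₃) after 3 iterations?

∇h = (6r - s, -r + 2s)
Step 1: at (2.5, -4), ∇h = (19, -10.5) → (2.5, -4) − 0.01·(19, -10.5) = (2.31, -3.895)
Step 2: at (2.31, -3.895), ∇h = (17.755, -10.1) → (2.31, -3.895) − 0.01·(17.755, -10.1) = (2.13245, -3.794)
Step 3: at (2.13245, -3.794), ∇h = (16.5887, -9.72045) → (2.13245, -3.794) − 0.01·(16.5887, -9.72045) = (1.966563, -3.6967955)

(1.966563, -3.6967955)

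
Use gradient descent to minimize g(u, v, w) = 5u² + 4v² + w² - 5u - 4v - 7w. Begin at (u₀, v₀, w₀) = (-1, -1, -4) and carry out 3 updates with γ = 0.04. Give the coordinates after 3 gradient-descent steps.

∇g = (10u - 5, 8v - 4, 2w - 7)
(u₁, v₁, w₁) = (-1, -1, -4) − 0.04·(-15, -12, -15) = (-0.4, -0.52, -3.4)
(u₂, v₂, w₂) = (-0.4, -0.52, -3.4) − 0.04·(-9, -8.16, -13.8) = (-0.04, -0.1936, -2.848)
(u₃, v₃, w₃) = (-0.04, -0.1936, -2.848) − 0.04·(-5.4, -5.5488, -12.696) = (0.176, 0.028352, -2.34016)

(0.176, 0.028352, -2.34016)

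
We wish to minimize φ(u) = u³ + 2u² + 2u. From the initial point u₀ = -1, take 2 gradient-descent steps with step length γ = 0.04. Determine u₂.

φ′(u) = 3u² + 4u + 2
u₁ = -1 − 0.04·1 = -1.04
u₂ = -1.04 − 0.04·1.0848 = -1.083392

-1.083392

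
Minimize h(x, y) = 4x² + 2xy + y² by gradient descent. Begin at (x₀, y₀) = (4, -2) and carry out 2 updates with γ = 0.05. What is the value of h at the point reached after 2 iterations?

∇h = (8x + 2y, 2x + 2y)
Step 1: at (4, -2), ∇h = (28, 4) → (4, -2) − 0.05·(28, 4) = (2.6, -2.2)
Step 2: at (2.6, -2.2), ∇h = (16.4, 0.8) → (2.6, -2.2) − 0.05·(16.4, 0.8) = (1.78, -2.24)
h(1.78, -2.24) = 9.7168

9.7168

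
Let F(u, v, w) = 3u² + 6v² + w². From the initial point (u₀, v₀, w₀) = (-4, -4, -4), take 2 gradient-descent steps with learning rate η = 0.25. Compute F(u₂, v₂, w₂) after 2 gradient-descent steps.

1540

∇F = (6u, 12v, 2w)
Step 1: at (-4, -4, -4), ∇F = (-24, -48, -8) → (-4, -4, -4) − 0.25·(-24, -48, -8) = (2, 8, -2)
Step 2: at (2, 8, -2), ∇F = (12, 96, -4) → (2, 8, -2) − 0.25·(12, 96, -4) = (-1, -16, -1)
F(-1, -16, -1) = 1540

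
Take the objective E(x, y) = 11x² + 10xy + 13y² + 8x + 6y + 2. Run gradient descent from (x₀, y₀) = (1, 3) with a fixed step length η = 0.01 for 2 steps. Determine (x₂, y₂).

(0.026, 1.4244)

∇E = (22x + 10y + 8, 10x + 26y + 6)
(x₁, y₁) = (1, 3) − 0.01·(60, 94) = (0.4, 2.06)
(x₂, y₂) = (0.4, 2.06) − 0.01·(37.4, 63.56) = (0.026, 1.4244)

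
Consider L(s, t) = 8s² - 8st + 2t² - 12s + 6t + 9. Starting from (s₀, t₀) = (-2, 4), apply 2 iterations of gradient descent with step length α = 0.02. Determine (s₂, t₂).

∇L = (16s - 8t - 12, -8s + 4t + 6)
(s₁, t₁) = (-2, 4) − 0.02·(-76, 38) = (-0.48, 3.24)
(s₂, t₂) = (-0.48, 3.24) − 0.02·(-45.6, 22.8) = (0.432, 2.784)

(0.432, 2.784)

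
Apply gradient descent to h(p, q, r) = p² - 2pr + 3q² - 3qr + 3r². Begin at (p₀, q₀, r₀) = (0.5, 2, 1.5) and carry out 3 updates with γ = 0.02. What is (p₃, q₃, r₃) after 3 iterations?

∇h = (2p - 2r, 6q - 3r, -2p - 3q + 6r)
Step 1: at (0.5, 2, 1.5), ∇h = (-2, 7.5, 2) → (0.5, 2, 1.5) − 0.02·(-2, 7.5, 2) = (0.54, 1.85, 1.46)
Step 2: at (0.54, 1.85, 1.46), ∇h = (-1.84, 6.72, 2.13) → (0.54, 1.85, 1.46) − 0.02·(-1.84, 6.72, 2.13) = (0.5768, 1.7156, 1.4174)
Step 3: at (0.5768, 1.7156, 1.4174), ∇h = (-1.6812, 6.0414, 2.204) → (0.5768, 1.7156, 1.4174) − 0.02·(-1.6812, 6.0414, 2.204) = (0.610424, 1.594772, 1.37332)

(0.610424, 1.594772, 1.37332)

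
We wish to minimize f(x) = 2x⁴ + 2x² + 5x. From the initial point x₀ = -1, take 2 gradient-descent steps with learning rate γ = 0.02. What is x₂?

f′(x) = 8x³ + 4x + 5
Step 1: f′(-1) = -7; x₁ = -1 − 0.02·(-7) = -0.86
Step 2: f′(-0.86) = -3.528448; x₂ = -0.86 − 0.02·(-3.528448) = -0.78943104

-0.78943104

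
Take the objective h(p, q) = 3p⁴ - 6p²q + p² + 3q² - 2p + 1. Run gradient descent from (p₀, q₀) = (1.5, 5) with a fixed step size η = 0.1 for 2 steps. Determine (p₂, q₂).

(-276.45045, 25.5335)

∇h = (12p³ - 12pq + 2p - 2, -6p² + 6q)
(p₁, q₁) = (1.5, 5) − 0.1·(-48.5, 16.5) = (6.35, 3.35)
(p₂, q₂) = (6.35, 3.35) − 0.1·(2828.0045, -221.835) = (-276.45045, 25.5335)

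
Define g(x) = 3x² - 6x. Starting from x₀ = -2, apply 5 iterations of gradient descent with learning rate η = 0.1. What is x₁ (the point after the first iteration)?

-0.2

g′(x) = 6x - 6
x₁ = -2 − 0.1·(-18) = -0.2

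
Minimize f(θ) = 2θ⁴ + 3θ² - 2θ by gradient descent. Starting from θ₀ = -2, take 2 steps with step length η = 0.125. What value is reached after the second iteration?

-463.296875

f′(θ) = 8θ³ + 6θ - 2
Step 1: f′(-2) = -78; θ₁ = -2 − 0.125·(-78) = 7.75
Step 2: f′(7.75) = 3768.375; θ₂ = 7.75 − 0.125·3768.375 = -463.296875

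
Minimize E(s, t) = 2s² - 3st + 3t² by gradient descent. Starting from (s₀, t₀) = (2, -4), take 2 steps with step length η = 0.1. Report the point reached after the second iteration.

∇E = (4s - 3t, -3s + 6t)
(s₁, t₁) = (2, -4) − 0.1·(20, -30) = (0, -1)
(s₂, t₂) = (0, -1) − 0.1·(3, -6) = (-0.3, -0.4)

(-0.3, -0.4)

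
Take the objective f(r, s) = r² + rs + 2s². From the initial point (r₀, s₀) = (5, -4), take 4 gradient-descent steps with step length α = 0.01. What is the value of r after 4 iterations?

4.76074177

∇f = (2r + s, r + 4s)
(r₁, s₁) = (5, -4) − 0.01·(6, -11) = (4.94, -3.89)
(r₂, s₂) = (4.94, -3.89) − 0.01·(5.99, -10.62) = (4.8801, -3.7838)
(r₃, s₃) = (4.8801, -3.7838) − 0.01·(5.9764, -10.2551) = (4.820336, -3.681249)
(r₄, s₄) = (4.820336, -3.681249) − 0.01·(5.959423, -9.90466) = (4.76074177, -3.5822024)
r = 4.76074177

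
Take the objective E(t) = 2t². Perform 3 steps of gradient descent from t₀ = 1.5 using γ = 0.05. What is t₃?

E′(t) = 4t
Step 1: E′(1.5) = 6; t₁ = 1.5 − 0.05·6 = 1.2
Step 2: E′(1.2) = 4.8; t₂ = 1.2 − 0.05·4.8 = 0.96
Step 3: E′(0.96) = 3.84; t₃ = 0.96 − 0.05·3.84 = 0.768

0.768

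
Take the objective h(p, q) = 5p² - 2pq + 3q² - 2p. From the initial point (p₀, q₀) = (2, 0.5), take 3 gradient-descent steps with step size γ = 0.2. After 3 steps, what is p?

-1.96

∇h = (10p - 2q - 2, -2p + 6q)
Step 1: at (2, 0.5), ∇h = (17, -1) → (2, 0.5) − 0.2·(17, -1) = (-1.4, 0.7)
Step 2: at (-1.4, 0.7), ∇h = (-17.4, 7) → (-1.4, 0.7) − 0.2·(-17.4, 7) = (2.08, -0.7)
Step 3: at (2.08, -0.7), ∇h = (20.2, -8.36) → (2.08, -0.7) − 0.2·(20.2, -8.36) = (-1.96, 0.972)
p = -1.96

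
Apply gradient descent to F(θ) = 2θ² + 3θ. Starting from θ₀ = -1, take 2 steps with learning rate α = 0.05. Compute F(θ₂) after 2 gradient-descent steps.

-1.0738

F′(θ) = 4θ + 3
Step 1: F′(-1) = -1; θ₁ = -1 − 0.05·(-1) = -0.95
Step 2: F′(-0.95) = -0.8; θ₂ = -0.95 − 0.05·(-0.8) = -0.91
F(-0.91) = -1.0738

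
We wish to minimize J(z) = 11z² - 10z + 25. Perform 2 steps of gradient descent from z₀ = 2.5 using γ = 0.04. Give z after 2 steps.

J′(z) = 22z - 10
z₁ = 2.5 − 0.04·45 = 0.7
z₂ = 0.7 − 0.04·5.4 = 0.484

0.484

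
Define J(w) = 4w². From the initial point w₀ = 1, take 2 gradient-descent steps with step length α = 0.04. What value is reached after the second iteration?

J′(w) = 8w
w₁ = 1 − 0.04·8 = 0.68
w₂ = 0.68 − 0.04·5.44 = 0.4624

0.4624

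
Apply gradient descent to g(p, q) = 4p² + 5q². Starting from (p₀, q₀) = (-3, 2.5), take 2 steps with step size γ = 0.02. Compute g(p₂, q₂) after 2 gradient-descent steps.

∇g = (8p, 10q)
Step 1: at (-3, 2.5), ∇g = (-24, 25) → (-3, 2.5) − 0.02·(-24, 25) = (-2.52, 2)
Step 2: at (-2.52, 2), ∇g = (-20.16, 20) → (-2.52, 2) − 0.02·(-20.16, 20) = (-2.1168, 1.6)
g(-2.1168, 1.6) = 30.72336896

30.72336896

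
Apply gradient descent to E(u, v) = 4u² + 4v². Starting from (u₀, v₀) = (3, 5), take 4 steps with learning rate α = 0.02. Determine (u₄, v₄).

(1.49361408, 2.4893568)

∇E = (8u, 8v)
Step 1: at (3, 5), ∇E = (24, 40) → (3, 5) − 0.02·(24, 40) = (2.52, 4.2)
Step 2: at (2.52, 4.2), ∇E = (20.16, 33.6) → (2.52, 4.2) − 0.02·(20.16, 33.6) = (2.1168, 3.528)
Step 3: at (2.1168, 3.528), ∇E = (16.9344, 28.224) → (2.1168, 3.528) − 0.02·(16.9344, 28.224) = (1.778112, 2.96352)
Step 4: at (1.778112, 2.96352), ∇E = (14.224896, 23.70816) → (1.778112, 2.96352) − 0.02·(14.224896, 23.70816) = (1.49361408, 2.4893568)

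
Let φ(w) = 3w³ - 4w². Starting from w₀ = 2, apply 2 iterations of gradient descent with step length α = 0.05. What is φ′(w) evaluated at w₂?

φ′(w) = 9w² - 8w
w₁ = 2 − 0.05·20 = 1
w₂ = 1 − 0.05·1 = 0.95
φ′(w) at (0.95) = 0.5225

0.5225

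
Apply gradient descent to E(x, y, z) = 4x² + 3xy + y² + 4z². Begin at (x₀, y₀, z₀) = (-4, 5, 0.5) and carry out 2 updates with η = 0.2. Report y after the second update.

3.6

∇E = (8x + 3y, 3x + 2y, 8z)
Step 1: at (-4, 5, 0.5), ∇E = (-17, -2, 4) → (-4, 5, 0.5) − 0.2·(-17, -2, 4) = (-0.6, 5.4, -0.3)
Step 2: at (-0.6, 5.4, -0.3), ∇E = (11.4, 9, -2.4) → (-0.6, 5.4, -0.3) − 0.2·(11.4, 9, -2.4) = (-2.88, 3.6, 0.18)
y = 3.6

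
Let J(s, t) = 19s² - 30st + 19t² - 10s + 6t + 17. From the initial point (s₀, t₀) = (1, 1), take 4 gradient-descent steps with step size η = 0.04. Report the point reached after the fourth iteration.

∇J = (38s - 30t - 10, -30s + 38t + 6)
Step 1: at (1, 1), ∇J = (-2, 14) → (1, 1) − 0.04·(-2, 14) = (1.08, 0.44)
Step 2: at (1.08, 0.44), ∇J = (17.84, -9.68) → (1.08, 0.44) − 0.04·(17.84, -9.68) = (0.3664, 0.8272)
Step 3: at (0.3664, 0.8272), ∇J = (-20.8928, 26.4416) → (0.3664, 0.8272) − 0.04·(-20.8928, 26.4416) = (1.202112, -0.230464)
Step 4: at (1.202112, -0.230464), ∇J = (42.594176, -38.820992) → (1.202112, -0.230464) − 0.04·(42.594176, -38.820992) = (-0.50165504, 1.32237568)

(-0.50165504, 1.32237568)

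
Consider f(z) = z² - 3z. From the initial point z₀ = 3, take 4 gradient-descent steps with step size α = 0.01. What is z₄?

2.88355224

f′(z) = 2z - 3
z₁ = 3 − 0.01·3 = 2.97
z₂ = 2.97 − 0.01·2.94 = 2.9406
z₃ = 2.9406 − 0.01·2.8812 = 2.911788
z₄ = 2.911788 − 0.01·2.823576 = 2.88355224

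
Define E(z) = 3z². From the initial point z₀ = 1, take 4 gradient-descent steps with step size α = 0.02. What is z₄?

E′(z) = 6z
Step 1: E′(1) = 6; z₁ = 1 − 0.02·6 = 0.88
Step 2: E′(0.88) = 5.28; z₂ = 0.88 − 0.02·5.28 = 0.7744
Step 3: E′(0.7744) = 4.6464; z₃ = 0.7744 − 0.02·4.6464 = 0.681472
Step 4: E′(0.681472) = 4.088832; z₄ = 0.681472 − 0.02·4.088832 = 0.59969536

0.59969536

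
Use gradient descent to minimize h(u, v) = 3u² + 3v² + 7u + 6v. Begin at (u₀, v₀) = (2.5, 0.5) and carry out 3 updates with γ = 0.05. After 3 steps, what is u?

∇h = (6u + 7, 6v + 6)
Step 1: at (2.5, 0.5), ∇h = (22, 9) → (2.5, 0.5) − 0.05·(22, 9) = (1.4, 0.05)
Step 2: at (1.4, 0.05), ∇h = (15.4, 6.3) → (1.4, 0.05) − 0.05·(15.4, 6.3) = (0.63, -0.265)
Step 3: at (0.63, -0.265), ∇h = (10.78, 4.41) → (0.63, -0.265) − 0.05·(10.78, 4.41) = (0.091, -0.4855)
u = 0.091

0.091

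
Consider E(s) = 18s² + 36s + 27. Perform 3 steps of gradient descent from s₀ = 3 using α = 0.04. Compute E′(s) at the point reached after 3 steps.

-12.266496

E′(s) = 36s + 36
s₁ = 3 − 0.04·144 = -2.76
s₂ = -2.76 − 0.04·(-63.36) = -0.2256
s₃ = -0.2256 − 0.04·27.8784 = -1.340736
E′(s) at (-1.340736) = -12.266496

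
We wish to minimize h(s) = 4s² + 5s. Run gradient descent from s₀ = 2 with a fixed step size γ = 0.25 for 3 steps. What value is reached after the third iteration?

h′(s) = 8s + 5
s₁ = 2 − 0.25·21 = -3.25
s₂ = -3.25 − 0.25·(-21) = 2
s₃ = 2 − 0.25·21 = -3.25

-3.25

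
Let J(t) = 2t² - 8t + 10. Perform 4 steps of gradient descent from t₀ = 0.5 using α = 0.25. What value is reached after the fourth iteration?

2

J′(t) = 4t - 8
t₁ = 0.5 − 0.25·(-6) = 2
t₂ = 2 − 0.25·0 = 2
t₃ = 2 − 0.25·0 = 2
t₄ = 2 − 0.25·0 = 2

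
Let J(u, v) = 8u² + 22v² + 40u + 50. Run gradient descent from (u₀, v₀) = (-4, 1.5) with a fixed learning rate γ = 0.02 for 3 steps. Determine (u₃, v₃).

(-2.971648, 0.002592)

∇J = (16u + 40, 44v)
(u₁, v₁) = (-4, 1.5) − 0.02·(-24, 66) = (-3.52, 0.18)
(u₂, v₂) = (-3.52, 0.18) − 0.02·(-16.32, 7.92) = (-3.1936, 0.0216)
(u₃, v₃) = (-3.1936, 0.0216) − 0.02·(-11.0976, 0.9504) = (-2.971648, 0.002592)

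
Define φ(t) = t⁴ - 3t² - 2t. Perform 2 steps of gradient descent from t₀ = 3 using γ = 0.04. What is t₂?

φ′(t) = 4t³ - 6t - 2
t₁ = 3 − 0.04·88 = -0.52
t₂ = -0.52 − 0.04·0.557568 = -0.54230272

-0.54230272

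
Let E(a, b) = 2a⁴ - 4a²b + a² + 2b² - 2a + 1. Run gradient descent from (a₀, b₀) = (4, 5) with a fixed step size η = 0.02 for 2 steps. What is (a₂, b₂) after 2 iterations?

∇E = (8a³ - 8ab + 2a - 2, -4a² + 4b)
Step 1: at (4, 5), ∇E = (358, -44) → (4, 5) − 0.02·(358, -44) = (-3.16, 5.88)
Step 2: at (-3.16, 5.88), ∇E = (-112.109568, -16.4224) → (-3.16, 5.88) − 0.02·(-112.109568, -16.4224) = (-0.91780864, 6.208448)

(-0.91780864, 6.208448)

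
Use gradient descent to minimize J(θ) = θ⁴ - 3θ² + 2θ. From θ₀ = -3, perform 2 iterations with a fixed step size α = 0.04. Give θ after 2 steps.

0.54230272

J′(θ) = 4θ³ - 6θ + 2
Step 1: J′(-3) = -88; θ₁ = -3 − 0.04·(-88) = 0.52
Step 2: J′(0.52) = -0.557568; θ₂ = 0.52 − 0.04·(-0.557568) = 0.54230272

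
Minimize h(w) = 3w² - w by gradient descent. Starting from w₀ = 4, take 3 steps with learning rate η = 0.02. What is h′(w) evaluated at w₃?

15.673856

h′(w) = 6w - 1
w₁ = 4 − 0.02·23 = 3.54
w₂ = 3.54 − 0.02·20.24 = 3.1352
w₃ = 3.1352 − 0.02·17.8112 = 2.778976
h′(w) at (2.778976) = 15.673856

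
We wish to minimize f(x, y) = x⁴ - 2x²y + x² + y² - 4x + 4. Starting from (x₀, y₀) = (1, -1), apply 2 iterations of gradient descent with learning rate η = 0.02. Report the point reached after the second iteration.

(0.80551424, -0.852224)

∇f = (4x³ - 4xy + 2x - 4, -2x² + 2y)
(x₁, y₁) = (1, -1) − 0.02·(6, -4) = (0.88, -0.92)
(x₂, y₂) = (0.88, -0.92) − 0.02·(3.724288, -3.3888) = (0.80551424, -0.852224)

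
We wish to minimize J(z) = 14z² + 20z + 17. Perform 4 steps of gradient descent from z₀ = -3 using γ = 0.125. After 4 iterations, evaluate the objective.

111617

J′(z) = 28z + 20
z₁ = -3 − 0.125·(-64) = 5
z₂ = 5 − 0.125·160 = -15
z₃ = -15 − 0.125·(-400) = 35
z₄ = 35 − 0.125·1000 = -90
J(-90) = 111617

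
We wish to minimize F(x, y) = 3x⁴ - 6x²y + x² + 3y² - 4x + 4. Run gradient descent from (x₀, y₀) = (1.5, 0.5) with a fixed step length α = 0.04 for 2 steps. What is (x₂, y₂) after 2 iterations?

(0.53071104, 0.718016)

∇F = (12x³ - 12xy + 2x - 4, -6x² + 6y)
(x₁, y₁) = (1.5, 0.5) − 0.04·(30.5, -10.5) = (0.28, 0.92)
(x₂, y₂) = (0.28, 0.92) − 0.04·(-6.267776, 5.0496) = (0.53071104, 0.718016)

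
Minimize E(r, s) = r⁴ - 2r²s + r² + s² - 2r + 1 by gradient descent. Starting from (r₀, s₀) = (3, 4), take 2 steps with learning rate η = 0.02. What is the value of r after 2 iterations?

1.86204416

∇E = (4r³ - 4rs + 2r - 2, -2r² + 2s)
(r₁, s₁) = (3, 4) − 0.02·(64, -10) = (1.72, 4.2)
(r₂, s₂) = (1.72, 4.2) − 0.02·(-7.102208, 2.4832) = (1.86204416, 4.150336)
r = 1.86204416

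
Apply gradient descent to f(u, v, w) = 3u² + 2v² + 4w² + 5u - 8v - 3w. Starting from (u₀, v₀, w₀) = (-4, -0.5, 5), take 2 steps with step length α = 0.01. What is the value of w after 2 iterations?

∇f = (6u + 5, 4v - 8, 8w - 3)
(u₁, v₁, w₁) = (-4, -0.5, 5) − 0.01·(-19, -10, 37) = (-3.81, -0.4, 4.63)
(u₂, v₂, w₂) = (-3.81, -0.4, 4.63) − 0.01·(-17.86, -9.6, 34.04) = (-3.6314, -0.304, 4.2896)
w = 4.2896

4.2896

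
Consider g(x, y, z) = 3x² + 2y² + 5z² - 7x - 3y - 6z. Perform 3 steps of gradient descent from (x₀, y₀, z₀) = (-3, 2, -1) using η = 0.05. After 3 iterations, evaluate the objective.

∇g = (6x - 7, 4y - 3, 10z - 6)
(x₁, y₁, z₁) = (-3, 2, -1) − 0.05·(-25, 5, -16) = (-1.75, 1.75, -0.2)
(x₂, y₂, z₂) = (-1.75, 1.75, -0.2) − 0.05·(-17.5, 4, -8) = (-0.875, 1.55, 0.2)
(x₃, y₃, z₃) = (-0.875, 1.55, 0.2) − 0.05·(-12.25, 3.2, -4) = (-0.2625, 1.39, 0.4)
g(-0.2625, 1.39, 0.4) = 0.13841875

0.13841875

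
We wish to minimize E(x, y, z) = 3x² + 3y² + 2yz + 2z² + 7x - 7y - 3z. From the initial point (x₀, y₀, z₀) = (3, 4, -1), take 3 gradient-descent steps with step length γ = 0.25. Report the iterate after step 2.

∇E = (6x + 7, 6y + 2z - 7, 2y + 4z - 3)
Step 1: at (3, 4, -1), ∇E = (25, 15, 1) → (3, 4, -1) − 0.25·(25, 15, 1) = (-3.25, 0.25, -1.25)
Step 2: at (-3.25, 0.25, -1.25), ∇E = (-12.5, -8, -7.5) → (-3.25, 0.25, -1.25) − 0.25·(-12.5, -8, -7.5) = (-0.125, 2.25, 0.625)

(-0.125, 2.25, 0.625)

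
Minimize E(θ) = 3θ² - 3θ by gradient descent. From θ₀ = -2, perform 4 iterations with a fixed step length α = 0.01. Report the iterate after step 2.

-1.709

E′(θ) = 6θ - 3
Step 1: E′(-2) = -15; θ₁ = -2 − 0.01·(-15) = -1.85
Step 2: E′(-1.85) = -14.1; θ₂ = -1.85 − 0.01·(-14.1) = -1.709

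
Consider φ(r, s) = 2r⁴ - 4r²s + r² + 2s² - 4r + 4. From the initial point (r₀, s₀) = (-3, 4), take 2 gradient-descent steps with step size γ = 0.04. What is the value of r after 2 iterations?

∇φ = (8r³ - 8rs + 2r - 4, -4r² + 4s)
Step 1: at (-3, 4), ∇φ = (-130, -20) → (-3, 4) − 0.04·(-130, -20) = (2.2, 4.8)
Step 2: at (2.2, 4.8), ∇φ = (1.104, -0.16) → (2.2, 4.8) − 0.04·(1.104, -0.16) = (2.15584, 4.8064)
r = 2.15584

2.15584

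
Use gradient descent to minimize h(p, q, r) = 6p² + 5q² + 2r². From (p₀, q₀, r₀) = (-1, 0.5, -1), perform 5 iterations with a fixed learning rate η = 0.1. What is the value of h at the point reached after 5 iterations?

0.0120938496

∇h = (12p, 10q, 4r)
Step 1: at (-1, 0.5, -1), ∇h = (-12, 5, -4) → (-1, 0.5, -1) − 0.1·(-12, 5, -4) = (0.2, 0, -0.6)
Step 2: at (0.2, 0, -0.6), ∇h = (2.4, 0, -2.4) → (0.2, 0, -0.6) − 0.1·(2.4, 0, -2.4) = (-0.04, 0, -0.36)
Step 3: at (-0.04, 0, -0.36), ∇h = (-0.48, 0, -1.44) → (-0.04, 0, -0.36) − 0.1·(-0.48, 0, -1.44) = (0.008, 0, -0.216)
Step 4: at (0.008, 0, -0.216), ∇h = (0.096, 0, -0.864) → (0.008, 0, -0.216) − 0.1·(0.096, 0, -0.864) = (-0.0016, 0, -0.1296)
Step 5: at (-0.0016, 0, -0.1296), ∇h = (-0.0192, 0, -0.5184) → (-0.0016, 0, -0.1296) − 0.1·(-0.0192, 0, -0.5184) = (0.00032, 0, -0.07776)
h(0.00032, 0, -0.07776) = 0.0120938496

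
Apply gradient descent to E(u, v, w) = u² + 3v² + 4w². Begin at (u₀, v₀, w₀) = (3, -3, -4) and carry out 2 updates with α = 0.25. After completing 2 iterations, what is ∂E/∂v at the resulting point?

-4.5

∇E = (2u, 6v, 8w)
(u₁, v₁, w₁) = (3, -3, -4) − 0.25·(6, -18, -32) = (1.5, 1.5, 4)
(u₂, v₂, w₂) = (1.5, 1.5, 4) − 0.25·(3, 9, 32) = (0.75, -0.75, -4)
∂E/∂v at (0.75, -0.75, -4) = -4.5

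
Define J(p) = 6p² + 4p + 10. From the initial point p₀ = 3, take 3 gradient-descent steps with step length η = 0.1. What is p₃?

-0.36

J′(p) = 12p + 4
p₁ = 3 − 0.1·40 = -1
p₂ = -1 − 0.1·(-8) = -0.2
p₃ = -0.2 − 0.1·1.6 = -0.36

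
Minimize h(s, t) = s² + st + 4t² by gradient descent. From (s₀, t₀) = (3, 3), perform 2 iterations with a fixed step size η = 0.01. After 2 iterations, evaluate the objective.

39.6408465

∇h = (2s + t, s + 8t)
Step 1: at (3, 3), ∇h = (9, 27) → (3, 3) − 0.01·(9, 27) = (2.91, 2.73)
Step 2: at (2.91, 2.73), ∇h = (8.55, 24.75) → (2.91, 2.73) − 0.01·(8.55, 24.75) = (2.8245, 2.4825)
h(2.8245, 2.4825) = 39.6408465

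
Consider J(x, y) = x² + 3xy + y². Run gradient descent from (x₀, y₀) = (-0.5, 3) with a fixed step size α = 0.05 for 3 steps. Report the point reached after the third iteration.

∇J = (2x + 3y, 3x + 2y)
Step 1: at (-0.5, 3), ∇J = (8, 4.5) → (-0.5, 3) − 0.05·(8, 4.5) = (-0.9, 2.775)
Step 2: at (-0.9, 2.775), ∇J = (6.525, 2.85) → (-0.9, 2.775) − 0.05·(6.525, 2.85) = (-1.22625, 2.6325)
Step 3: at (-1.22625, 2.6325), ∇J = (5.445, 1.58625) → (-1.22625, 2.6325) − 0.05·(5.445, 1.58625) = (-1.4985, 2.5531875)

(-1.4985, 2.5531875)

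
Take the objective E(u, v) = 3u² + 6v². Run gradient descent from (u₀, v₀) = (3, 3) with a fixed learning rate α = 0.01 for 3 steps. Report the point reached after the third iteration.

∇E = (6u, 12v)
Step 1: at (3, 3), ∇E = (18, 36) → (3, 3) − 0.01·(18, 36) = (2.82, 2.64)
Step 2: at (2.82, 2.64), ∇E = (16.92, 31.68) → (2.82, 2.64) − 0.01·(16.92, 31.68) = (2.6508, 2.3232)
Step 3: at (2.6508, 2.3232), ∇E = (15.9048, 27.8784) → (2.6508, 2.3232) − 0.01·(15.9048, 27.8784) = (2.491752, 2.044416)

(2.491752, 2.044416)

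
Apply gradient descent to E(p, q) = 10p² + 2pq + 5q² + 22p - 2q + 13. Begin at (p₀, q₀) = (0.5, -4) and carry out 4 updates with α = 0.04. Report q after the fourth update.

∇E = (20p + 2q + 22, 2p + 10q - 2)
Step 1: at (0.5, -4), ∇E = (24, -41) → (0.5, -4) − 0.04·(24, -41) = (-0.46, -2.36)
Step 2: at (-0.46, -2.36), ∇E = (8.08, -26.52) → (-0.46, -2.36) − 0.04·(8.08, -26.52) = (-0.7832, -1.2992)
Step 3: at (-0.7832, -1.2992), ∇E = (3.7376, -16.5584) → (-0.7832, -1.2992) − 0.04·(3.7376, -16.5584) = (-0.932704, -0.636864)
Step 4: at (-0.932704, -0.636864), ∇E = (2.072192, -10.234048) → (-0.932704, -0.636864) − 0.04·(2.072192, -10.234048) = (-1.01559168, -0.22750208)
q = -0.22750208

-0.22750208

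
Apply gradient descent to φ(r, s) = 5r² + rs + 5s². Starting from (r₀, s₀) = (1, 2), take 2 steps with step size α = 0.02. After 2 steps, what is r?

0.5764

∇φ = (10r + s, r + 10s)
Step 1: at (1, 2), ∇φ = (12, 21) → (1, 2) − 0.02·(12, 21) = (0.76, 1.58)
Step 2: at (0.76, 1.58), ∇φ = (9.18, 16.56) → (0.76, 1.58) − 0.02·(9.18, 16.56) = (0.5764, 1.2488)
r = 0.5764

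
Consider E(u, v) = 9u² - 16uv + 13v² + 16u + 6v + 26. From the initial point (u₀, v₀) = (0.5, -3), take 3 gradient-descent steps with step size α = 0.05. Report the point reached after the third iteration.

∇E = (18u - 16v + 16, -16u + 26v + 6)
(u₁, v₁) = (0.5, -3) − 0.05·(73, -80) = (-3.15, 1)
(u₂, v₂) = (-3.15, 1) − 0.05·(-56.7, 82.4) = (-0.315, -3.12)
(u₃, v₃) = (-0.315, -3.12) − 0.05·(60.25, -70.08) = (-3.3275, 0.384)

(-3.3275, 0.384)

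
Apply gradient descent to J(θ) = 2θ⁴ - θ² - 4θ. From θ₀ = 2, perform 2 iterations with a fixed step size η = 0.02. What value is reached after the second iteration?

0.88616448

J′(θ) = 8θ³ - 2θ - 4
Step 1: J′(2) = 56; θ₁ = 2 − 0.02·56 = 0.88
Step 2: J′(0.88) = -0.308224; θ₂ = 0.88 − 0.02·(-0.308224) = 0.88616448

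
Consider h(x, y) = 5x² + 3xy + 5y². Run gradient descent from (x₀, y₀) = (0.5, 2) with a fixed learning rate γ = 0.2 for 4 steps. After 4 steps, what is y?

8.2112

∇h = (10x + 3y, 3x + 10y)
Step 1: at (0.5, 2), ∇h = (11, 21.5) → (0.5, 2) − 0.2·(11, 21.5) = (-1.7, -2.3)
Step 2: at (-1.7, -2.3), ∇h = (-23.9, -28.1) → (-1.7, -2.3) − 0.2·(-23.9, -28.1) = (3.08, 3.32)
Step 3: at (3.08, 3.32), ∇h = (40.76, 42.44) → (3.08, 3.32) − 0.2·(40.76, 42.44) = (-5.072, -5.168)
Step 4: at (-5.072, -5.168), ∇h = (-66.224, -66.896) → (-5.072, -5.168) − 0.2·(-66.224, -66.896) = (8.1728, 8.2112)
y = 8.2112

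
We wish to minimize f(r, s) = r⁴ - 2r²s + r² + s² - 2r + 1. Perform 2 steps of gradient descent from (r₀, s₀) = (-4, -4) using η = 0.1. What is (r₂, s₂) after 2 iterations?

(-9732.2, 168.2)

∇f = (4r³ - 4rs + 2r - 2, -2r² + 2s)
(r₁, s₁) = (-4, -4) − 0.1·(-330, -40) = (29, 0)
(r₂, s₂) = (29, 0) − 0.1·(97612, -1682) = (-9732.2, 168.2)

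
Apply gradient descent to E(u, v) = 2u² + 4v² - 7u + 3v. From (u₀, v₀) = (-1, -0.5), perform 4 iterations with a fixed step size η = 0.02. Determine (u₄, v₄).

∇E = (4u - 7, 8v + 3)
Step 1: at (-1, -0.5), ∇E = (-11, -1) → (-1, -0.5) − 0.02·(-11, -1) = (-0.78, -0.48)
Step 2: at (-0.78, -0.48), ∇E = (-10.12, -0.84) → (-0.78, -0.48) − 0.02·(-10.12, -0.84) = (-0.5776, -0.4632)
Step 3: at (-0.5776, -0.4632), ∇E = (-9.3104, -0.7056) → (-0.5776, -0.4632) − 0.02·(-9.3104, -0.7056) = (-0.391392, -0.449088)
Step 4: at (-0.391392, -0.449088), ∇E = (-8.565568, -0.592704) → (-0.391392, -0.449088) − 0.02·(-8.565568, -0.592704) = (-0.22008064, -0.43723392)

(-0.22008064, -0.43723392)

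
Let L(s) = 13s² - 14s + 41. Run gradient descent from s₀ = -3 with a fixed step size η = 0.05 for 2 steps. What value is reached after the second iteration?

0.22

L′(s) = 26s - 14
s₁ = -3 − 0.05·(-92) = 1.6
s₂ = 1.6 − 0.05·27.6 = 0.22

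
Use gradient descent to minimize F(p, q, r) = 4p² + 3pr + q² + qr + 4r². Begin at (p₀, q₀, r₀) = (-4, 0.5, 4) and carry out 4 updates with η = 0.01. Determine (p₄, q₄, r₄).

(-3.25727467, 0.31762947, 3.24300843)

∇F = (8p + 3r, 2q + r, 3p + q + 8r)
(p₁, q₁, r₁) = (-4, 0.5, 4) − 0.01·(-20, 5, 20.5) = (-3.8, 0.45, 3.795)
(p₂, q₂, r₂) = (-3.8, 0.45, 3.795) − 0.01·(-19.015, 4.695, 19.41) = (-3.60985, 0.40305, 3.6009)
(p₃, q₃, r₃) = (-3.60985, 0.40305, 3.6009) − 0.01·(-18.0761, 4.407, 18.3807) = (-3.429089, 0.35898, 3.417093)
(p₄, q₄, r₄) = (-3.429089, 0.35898, 3.417093) − 0.01·(-17.181433, 4.135053, 17.408457) = (-3.25727467, 0.31762947, 3.24300843)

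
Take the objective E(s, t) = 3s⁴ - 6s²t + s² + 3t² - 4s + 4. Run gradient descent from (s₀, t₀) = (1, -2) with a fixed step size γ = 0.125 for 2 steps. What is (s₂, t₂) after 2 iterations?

∇E = (12s³ - 12st + 2s - 4, -6s² + 6t)
(s₁, t₁) = (1, -2) − 0.125·(34, -18) = (-3.25, 0.25)
(s₂, t₂) = (-3.25, 0.25) − 0.125·(-412.6875, -61.875) = (48.3359375, 7.984375)

(48.3359375, 7.984375)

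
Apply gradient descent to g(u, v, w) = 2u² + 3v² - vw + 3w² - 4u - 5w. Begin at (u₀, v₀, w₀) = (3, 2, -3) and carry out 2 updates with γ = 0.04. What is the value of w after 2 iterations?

-1.264

∇g = (4u - 4, 6v - w, -v + 6w - 5)
(u₁, v₁, w₁) = (3, 2, -3) − 0.04·(8, 15, -25) = (2.68, 1.4, -2)
(u₂, v₂, w₂) = (2.68, 1.4, -2) − 0.04·(6.72, 10.4, -18.4) = (2.4112, 0.984, -1.264)
w = -1.264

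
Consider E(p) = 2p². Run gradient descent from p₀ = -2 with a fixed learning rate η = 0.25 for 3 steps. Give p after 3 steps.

0

E′(p) = 4p
p₁ = -2 − 0.25·(-8) = 0
p₂ = 0 − 0.25·0 = 0
p₃ = 0 − 0.25·0 = 0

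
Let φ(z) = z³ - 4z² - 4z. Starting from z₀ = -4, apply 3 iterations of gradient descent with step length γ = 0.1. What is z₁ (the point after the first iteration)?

-11.6

φ′(z) = 3z² - 8z - 4
Step 1: φ′(-4) = 76; z₁ = -4 − 0.1·76 = -11.6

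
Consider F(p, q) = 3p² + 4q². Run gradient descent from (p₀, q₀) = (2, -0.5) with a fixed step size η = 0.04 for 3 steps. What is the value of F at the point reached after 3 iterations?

2.411266625536

∇F = (6p, 8q)
Step 1: at (2, -0.5), ∇F = (12, -4) → (2, -0.5) − 0.04·(12, -4) = (1.52, -0.34)
Step 2: at (1.52, -0.34), ∇F = (9.12, -2.72) → (1.52, -0.34) − 0.04·(9.12, -2.72) = (1.1552, -0.2312)
Step 3: at (1.1552, -0.2312), ∇F = (6.9312, -1.8496) → (1.1552, -0.2312) − 0.04·(6.9312, -1.8496) = (0.877952, -0.157216)
F(0.877952, -0.157216) = 2.411266625536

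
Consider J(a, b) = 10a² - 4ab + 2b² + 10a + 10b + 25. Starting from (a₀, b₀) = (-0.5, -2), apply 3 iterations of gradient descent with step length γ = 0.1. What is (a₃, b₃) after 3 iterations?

(-1.524, -3.04)

∇J = (20a - 4b + 10, -4a + 4b + 10)
Step 1: at (-0.5, -2), ∇J = (8, 4) → (-0.5, -2) − 0.1·(8, 4) = (-1.3, -2.4)
Step 2: at (-1.3, -2.4), ∇J = (-6.4, 5.6) → (-1.3, -2.4) − 0.1·(-6.4, 5.6) = (-0.66, -2.96)
Step 3: at (-0.66, -2.96), ∇J = (8.64, 0.8) → (-0.66, -2.96) − 0.1·(8.64, 0.8) = (-1.524, -3.04)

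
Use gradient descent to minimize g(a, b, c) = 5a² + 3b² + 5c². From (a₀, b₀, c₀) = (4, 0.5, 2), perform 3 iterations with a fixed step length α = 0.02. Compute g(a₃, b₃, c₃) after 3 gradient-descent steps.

∇g = (10a, 6b, 10c)
(a₁, b₁, c₁) = (4, 0.5, 2) − 0.02·(40, 3, 20) = (3.2, 0.44, 1.6)
(a₂, b₂, c₂) = (3.2, 0.44, 1.6) − 0.02·(32, 2.64, 16) = (2.56, 0.3872, 1.28)
(a₃, b₃, c₃) = (2.56, 0.3872, 1.28) − 0.02·(25.6, 2.3232, 12.8) = (2.048, 0.340736, 1.024)
g(2.048, 0.340736, 1.024) = 26.562703065088

26.562703065088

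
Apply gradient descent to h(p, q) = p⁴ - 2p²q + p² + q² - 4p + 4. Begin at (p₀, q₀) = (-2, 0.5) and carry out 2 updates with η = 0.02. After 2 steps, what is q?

0.679936

∇h = (4p³ - 4pq + 2p - 4, -2p² + 2q)
(p₁, q₁) = (-2, 0.5) − 0.02·(-36, -7) = (-1.28, 0.64)
(p₂, q₂) = (-1.28, 0.64) − 0.02·(-11.671808, -1.9968) = (-1.04656384, 0.679936)
q = 0.679936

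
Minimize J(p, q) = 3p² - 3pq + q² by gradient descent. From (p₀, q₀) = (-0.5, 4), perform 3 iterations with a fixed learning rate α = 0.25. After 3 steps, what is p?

∇J = (6p - 3q, -3p + 2q)
(p₁, q₁) = (-0.5, 4) − 0.25·(-15, 9.5) = (3.25, 1.625)
(p₂, q₂) = (3.25, 1.625) − 0.25·(14.625, -6.5) = (-0.40625, 3.25)
(p₃, q₃) = (-0.40625, 3.25) − 0.25·(-12.1875, 7.71875) = (2.640625, 1.3203125)
p = 2.640625

2.640625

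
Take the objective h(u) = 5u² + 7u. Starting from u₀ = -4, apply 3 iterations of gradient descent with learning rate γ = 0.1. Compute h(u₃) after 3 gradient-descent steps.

-2.45

h′(u) = 10u + 7
u₁ = -4 − 0.1·(-33) = -0.7
u₂ = -0.7 − 0.1·0 = -0.7
u₃ = -0.7 − 0.1·0 = -0.7
h(-0.7) = -2.45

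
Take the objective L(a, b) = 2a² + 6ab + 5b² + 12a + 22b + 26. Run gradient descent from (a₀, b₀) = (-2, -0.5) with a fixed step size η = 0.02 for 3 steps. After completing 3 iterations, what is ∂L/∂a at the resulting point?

∇L = (4a + 6b + 12, 6a + 10b + 22)
(a₁, b₁) = (-2, -0.5) − 0.02·(1, 5) = (-2.02, -0.6)
(a₂, b₂) = (-2.02, -0.6) − 0.02·(0.32, 3.88) = (-2.0264, -0.6776)
(a₃, b₃) = (-2.0264, -0.6776) − 0.02·(-0.1712, 3.0656) = (-2.022976, -0.738912)
∂L/∂a at (-2.022976, -0.738912) = -0.525376

-0.525376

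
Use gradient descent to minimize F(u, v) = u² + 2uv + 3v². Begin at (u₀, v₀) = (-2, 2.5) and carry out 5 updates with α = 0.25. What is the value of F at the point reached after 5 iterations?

∇F = (2u + 2v, 2u + 6v)
(u₁, v₁) = (-2, 2.5) − 0.25·(1, 11) = (-2.25, -0.25)
(u₂, v₂) = (-2.25, -0.25) − 0.25·(-5, -6) = (-1, 1.25)
(u₃, v₃) = (-1, 1.25) − 0.25·(0.5, 5.5) = (-1.125, -0.125)
(u₄, v₄) = (-1.125, -0.125) − 0.25·(-2.5, -3) = (-0.5, 0.625)
(u₅, v₅) = (-0.5, 0.625) − 0.25·(0.25, 2.75) = (-0.5625, -0.0625)
F(-0.5625, -0.0625) = 0.3984375

0.3984375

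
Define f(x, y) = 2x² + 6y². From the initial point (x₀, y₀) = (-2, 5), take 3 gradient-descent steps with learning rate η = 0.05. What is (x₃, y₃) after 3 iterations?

∇f = (4x, 12y)
Step 1: at (-2, 5), ∇f = (-8, 60) → (-2, 5) − 0.05·(-8, 60) = (-1.6, 2)
Step 2: at (-1.6, 2), ∇f = (-6.4, 24) → (-1.6, 2) − 0.05·(-6.4, 24) = (-1.28, 0.8)
Step 3: at (-1.28, 0.8), ∇f = (-5.12, 9.6) → (-1.28, 0.8) − 0.05·(-5.12, 9.6) = (-1.024, 0.32)

(-1.024, 0.32)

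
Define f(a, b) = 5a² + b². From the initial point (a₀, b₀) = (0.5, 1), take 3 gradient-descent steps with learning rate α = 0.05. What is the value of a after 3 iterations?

0.0625

∇f = (10a, 2b)
(a₁, b₁) = (0.5, 1) − 0.05·(5, 2) = (0.25, 0.9)
(a₂, b₂) = (0.25, 0.9) − 0.05·(2.5, 1.8) = (0.125, 0.81)
(a₃, b₃) = (0.125, 0.81) − 0.05·(1.25, 1.62) = (0.0625, 0.729)
a = 0.0625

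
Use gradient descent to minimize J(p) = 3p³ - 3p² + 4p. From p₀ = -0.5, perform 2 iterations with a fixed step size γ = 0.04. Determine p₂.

J′(p) = 9p² - 6p + 4
p₁ = -0.5 − 0.04·9.25 = -0.87
p₂ = -0.87 − 0.04·16.0321 = -1.511284

-1.511284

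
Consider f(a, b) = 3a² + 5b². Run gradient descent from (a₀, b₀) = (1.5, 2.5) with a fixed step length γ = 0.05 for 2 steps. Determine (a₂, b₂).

∇f = (6a, 10b)
(a₁, b₁) = (1.5, 2.5) − 0.05·(9, 25) = (1.05, 1.25)
(a₂, b₂) = (1.05, 1.25) − 0.05·(6.3, 12.5) = (0.735, 0.625)

(0.735, 0.625)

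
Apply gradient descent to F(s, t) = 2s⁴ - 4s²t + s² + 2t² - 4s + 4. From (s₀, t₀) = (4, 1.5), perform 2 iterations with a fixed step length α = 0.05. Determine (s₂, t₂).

(2869.1496, 78.792)

∇F = (8s³ - 8st + 2s - 4, -4s² + 4t)
(s₁, t₁) = (4, 1.5) − 0.05·(468, -58) = (-19.4, 4.4)
(s₂, t₂) = (-19.4, 4.4) − 0.05·(-57770.992, -1487.84) = (2869.1496, 78.792)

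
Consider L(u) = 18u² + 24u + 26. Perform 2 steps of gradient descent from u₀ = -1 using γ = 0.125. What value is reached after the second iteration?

L′(u) = 36u + 24
u₁ = -1 − 0.125·(-12) = 0.5
u₂ = 0.5 − 0.125·42 = -4.75

-4.75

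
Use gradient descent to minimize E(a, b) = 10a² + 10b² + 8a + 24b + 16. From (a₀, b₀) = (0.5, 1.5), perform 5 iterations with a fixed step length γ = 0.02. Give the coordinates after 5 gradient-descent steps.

(-0.330016, -0.990048)

∇E = (20a + 8, 20b + 24)
(a₁, b₁) = (0.5, 1.5) − 0.02·(18, 54) = (0.14, 0.42)
(a₂, b₂) = (0.14, 0.42) − 0.02·(10.8, 32.4) = (-0.076, -0.228)
(a₃, b₃) = (-0.076, -0.228) − 0.02·(6.48, 19.44) = (-0.2056, -0.6168)
(a₄, b₄) = (-0.2056, -0.6168) − 0.02·(3.888, 11.664) = (-0.28336, -0.85008)
(a₅, b₅) = (-0.28336, -0.85008) − 0.02·(2.3328, 6.9984) = (-0.330016, -0.990048)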